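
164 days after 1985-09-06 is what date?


Start: 1985-09-06, add 164 days
September 1985 has 30 days: 30 - 6 = 24 days to September 30 -> 140 left
October 1985 has 31 days -> 109 left
November 1985 has 30 days -> 79 left
December 1985 has 31 days -> 48 left
January 1986 has 31 days -> 17 left
February 1986: 17 <= 28 -> lands on February 17

Result: 1986-02-17


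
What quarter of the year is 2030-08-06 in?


Month: August (month 8)
Q1: Jan-Mar, Q2: Apr-Jun, Q3: Jul-Sep, Q4: Oct-Dec

Q3


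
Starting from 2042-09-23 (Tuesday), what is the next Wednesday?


Current: Tuesday
Target: Wednesday
Days ahead: 1

Next Wednesday: 2042-09-24


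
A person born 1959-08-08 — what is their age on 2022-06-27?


Birth: 1959-08-08
Reference: 2022-06-27
Year difference: 2022 - 1959 = 63
Birthday not yet reached in 2022, subtract 1

62 years old


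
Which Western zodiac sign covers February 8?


Date: February 8
Conventional tropical zodiac dates: Aquarius from January 20 onward; Pisces starts February 19
February 8 falls within the Aquarius range

Aquarius


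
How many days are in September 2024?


September 2024

30 days


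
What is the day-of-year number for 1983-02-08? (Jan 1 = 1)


Date: February 8, 1983
Days in months 1 through 1: 31
Plus 8 days in February

Day of year: 39


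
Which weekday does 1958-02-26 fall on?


Date: February 26, 1958
Anchor: Jan 1, 1958. With p = 1958 - 1 = 1957: (p + p//4 - p//100 + p//400) mod 7 = (1957 + 489 - 19 + 4) mod 7 = 2431 mod 7 = 2 -> Wednesday (Mon=0 ... Sun=6)
Days before February (Jan): 31; offset = 31 + 26 - 1 = 56
Weekday index = (2 + 56) mod 7 = 2

Day of the week: Wednesday


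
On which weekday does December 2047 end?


December 2047 has 31 days
Anchor: Jan 1, 2047. With p = 2047 - 1 = 2046: (p + p//4 - p//100 + p//400) mod 7 = (2046 + 511 - 20 + 5) mod 7 = 2542 mod 7 = 1 -> Tuesday (Mon=0 ... Sun=6)
Days before December (Jan-Nov): 334; December 1 index = (1 + 334) mod 7 = 6 -> Sunday
Last day offset: 31 - 1 = 30 days
Weekday index = (6 + 30) mod 7 = 1

Tuesday, December 31


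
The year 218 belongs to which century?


Century = (year - 1) // 100 + 1
= (218 - 1) // 100 + 1
= 217 // 100 + 1
= 2 + 1

3rd century


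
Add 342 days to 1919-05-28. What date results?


Start: 1919-05-28, add 342 days
May 1919 has 31 days: 31 - 28 = 3 days to May 31 -> 339 left
June 1919 has 30 days -> 309 left
July 1919 has 31 days -> 278 left
August 1919 has 31 days -> 247 left
September 1919 has 30 days -> 217 left
October 1919 has 31 days -> 186 left
November 1919 has 30 days -> 156 left
December 1919 has 31 days -> 125 left
January 1920 has 31 days -> 94 left
February 1920 has 29 days -> 65 left
March 1920 has 31 days -> 34 left
April 1920 has 30 days -> 4 left
May 1920: 4 <= 31 -> lands on May 4

Result: 1920-05-04


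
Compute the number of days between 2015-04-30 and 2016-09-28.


From 2015-04-30 to 2016-09-28
2015-04-30: days before April = 31 + 28 + 31 = 90 (2015 is not a leap year); day of year = 90 + 30 = 120
2016-09-28: days before September = 31 + 29 + 31 + 30 + 31 + 30 + 31 + 31 = 244 (2016 is a leap year); day of year = 244 + 28 = 272
Rest of 2015: 365 - 120 = 245
Total = 245 + 272 = 517

517 days


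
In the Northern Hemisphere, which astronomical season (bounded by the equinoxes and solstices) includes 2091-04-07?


Date: April 7
Astronomical Spring (approx.; exact equinox/solstice day varies by year): March 20 to June 20
April 7 falls within the Spring window

Spring


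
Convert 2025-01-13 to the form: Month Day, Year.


ISO 2025-01-13 parses as year=2025, month=01, day=13
Month 1 -> January

January 13, 2025


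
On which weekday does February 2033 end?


February 2033 has 28 days
Anchor: Jan 1, 2033. With p = 2033 - 1 = 2032: (p + p//4 - p//100 + p//400) mod 7 = (2032 + 508 - 20 + 5) mod 7 = 2525 mod 7 = 5 -> Saturday (Mon=0 ... Sun=6)
Days before February (Jan): 31; February 1 index = (5 + 31) mod 7 = 1 -> Tuesday
Last day offset: 28 - 1 = 27 days
Weekday index = (1 + 27) mod 7 = 0

Monday, February 28


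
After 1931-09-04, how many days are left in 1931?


Day of year: 247 of 365
Remaining = 365 - 247

118 days


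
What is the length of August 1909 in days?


August 1909

31 days


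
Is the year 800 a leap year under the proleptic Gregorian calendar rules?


Gregorian leap year rule: divisible by 4, but not by 100, unless also by 400.
800 is divisible by 400 -> leap year

Yes


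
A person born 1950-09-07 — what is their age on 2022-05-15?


Birth: 1950-09-07
Reference: 2022-05-15
Year difference: 2022 - 1950 = 72
Birthday not yet reached in 2022, subtract 1

71 years old


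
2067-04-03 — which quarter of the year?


Month: April (month 4)
Q1: Jan-Mar, Q2: Apr-Jun, Q3: Jul-Sep, Q4: Oct-Dec

Q2


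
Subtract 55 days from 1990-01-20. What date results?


Start: 1990-01-20, subtract 55 days
Back 20 days from January 20 reaches December 31, 1989 -> 35 left
December 1989 has 31 days -> back to November 30, 1989 -> 4 left
November 1989: 30 - 4 = 26 -> lands on November 26

Result: 1989-11-26


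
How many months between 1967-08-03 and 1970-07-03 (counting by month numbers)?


From August 1967 to July 1970
3 years * 12 = 36 months, minus 1 month = 35

35 months


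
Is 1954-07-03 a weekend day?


Anchor: Jan 1, 1954. With p = 1954 - 1 = 1953: (p + p//4 - p//100 + p//400) mod 7 = (1953 + 488 - 19 + 4) mod 7 = 2426 mod 7 = 4 -> Friday (Mon=0 ... Sun=6)
Day of year: 184; offset = 183
Weekday index = (4 + 183) mod 7 = 5 -> Saturday
Weekend days: Saturday, Sunday

Yes


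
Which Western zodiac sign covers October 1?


Date: October 1
Conventional tropical zodiac dates: Libra from September 23 onward; Scorpio starts October 23
October 1 falls within the Libra range

Libra


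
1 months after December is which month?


December is month 12
12 + 1 = 13; wrap: 13 - 12 = 1

January


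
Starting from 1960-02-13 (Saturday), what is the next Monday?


Current: Saturday
Target: Monday
Days ahead: 2

Next Monday: 1960-02-15


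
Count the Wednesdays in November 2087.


November 2087 has 30 days
Anchor: Jan 1, 2087. With p = 2087 - 1 = 2086: (p + p//4 - p//100 + p//400) mod 7 = (2086 + 521 - 20 + 5) mod 7 = 2592 mod 7 = 2 -> Wednesday (Mon=0 ... Sun=6)
Days before November (Jan-Oct): 304; November 1 index = (2 + 304) mod 7 = 5 -> Saturday
First Wednesday is November 5
Wednesdays: 5, 12, 19, 26

4 Wednesdays


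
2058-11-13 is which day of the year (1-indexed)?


Date: November 13, 2058
Days in months 1 through 10: 304
Plus 13 days in November

Day of year: 317


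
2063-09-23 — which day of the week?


Date: September 23, 2063
Anchor: Jan 1, 2063. With p = 2063 - 1 = 2062: (p + p//4 - p//100 + p//400) mod 7 = (2062 + 515 - 20 + 5) mod 7 = 2562 mod 7 = 0 -> Monday (Mon=0 ... Sun=6)
Days before September (Jan-Aug): 243; offset = 243 + 23 - 1 = 265
Weekday index = (0 + 265) mod 7 = 6

Day of the week: Sunday


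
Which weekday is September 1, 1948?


Target: September 1, 1948
Anchor: Jan 1, 1948. With p = 1948 - 1 = 1947: (p + p//4 - p//100 + p//400) mod 7 = (1947 + 486 - 19 + 4) mod 7 = 2418 mod 7 = 3 -> Thursday (Mon=0 ... Sun=6)
Days before September (Jan-Aug): 244 days
Weekday index = (3 + 244) mod 7 = 2

Wednesday


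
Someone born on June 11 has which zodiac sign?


Date: June 11
Conventional tropical zodiac dates: Gemini from May 21 onward; Cancer starts June 21
June 11 falls within the Gemini range

Gemini


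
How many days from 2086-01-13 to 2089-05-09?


From 2086-01-13 to 2089-05-09
2086-01-13: day of year = 13
2089-05-09: days before May = 31 + 28 + 31 + 30 = 120 (2089 is not a leap year); day of year = 120 + 9 = 129
Rest of 2086: 365 - 13 = 352
Full years 2087 (365), 2088 (366): 731
Total = 352 + 731 + 129 = 1212

1212 days


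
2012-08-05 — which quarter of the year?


Month: August (month 8)
Q1: Jan-Mar, Q2: Apr-Jun, Q3: Jul-Sep, Q4: Oct-Dec

Q3


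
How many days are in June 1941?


June 1941

30 days


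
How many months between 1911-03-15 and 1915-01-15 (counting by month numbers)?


From March 1911 to January 1915
4 years * 12 = 48 months, minus 2 months = 46

46 months


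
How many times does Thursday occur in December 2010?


December 2010 has 31 days
Anchor: Jan 1, 2010. With p = 2010 - 1 = 2009: (p + p//4 - p//100 + p//400) mod 7 = (2009 + 502 - 20 + 5) mod 7 = 2496 mod 7 = 4 -> Friday (Mon=0 ... Sun=6)
Days before December (Jan-Nov): 334; December 1 index = (4 + 334) mod 7 = 2 -> Wednesday
First Thursday is December 2
Thursdays: 2, 9, 16, 23, 30

5 Thursdays


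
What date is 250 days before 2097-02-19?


Start: 2097-02-19, subtract 250 days
Back 19 days from February 19 reaches January 31, 2097 -> 231 left
January 2097 has 31 days -> back to December 31, 2096 -> 200 left
December 2096 has 31 days -> back to November 30, 2096 -> 169 left
November 2096 has 30 days -> back to October 31, 2096 -> 139 left
October 2096 has 31 days -> back to September 30, 2096 -> 108 left
September 2096 has 30 days -> back to August 31, 2096 -> 78 left
August 2096 has 31 days -> back to July 31, 2096 -> 47 left
July 2096 has 31 days -> back to June 30, 2096 -> 16 left
June 2096: 30 - 16 = 14 -> lands on June 14

Result: 2096-06-14


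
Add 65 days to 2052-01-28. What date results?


Start: 2052-01-28, add 65 days
January 2052 has 31 days: 31 - 28 = 3 days to January 31 -> 62 left
February 2052 has 29 days -> 33 left
March 2052 has 31 days -> 2 left
April 2052: 2 <= 30 -> lands on April 2

Result: 2052-04-02


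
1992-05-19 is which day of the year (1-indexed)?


Date: May 19, 1992
Days in months 1 through 4: 121
Plus 19 days in May

Day of year: 140


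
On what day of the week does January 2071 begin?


Target: January 1, 2071
Anchor: Jan 1, 2071. With p = 2071 - 1 = 2070: (p + p//4 - p//100 + p//400) mod 7 = (2070 + 517 - 20 + 5) mod 7 = 2572 mod 7 = 3 -> Thursday (Mon=0 ... Sun=6)
Offset from anchor: 0 days
Weekday index = (3 + 0) mod 7 = 3

Thursday


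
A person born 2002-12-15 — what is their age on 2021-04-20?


Birth: 2002-12-15
Reference: 2021-04-20
Year difference: 2021 - 2002 = 19
Birthday not yet reached in 2021, subtract 1

18 years old


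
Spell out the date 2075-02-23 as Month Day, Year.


ISO 2075-02-23 parses as year=2075, month=02, day=23
Month 2 -> February

February 23, 2075


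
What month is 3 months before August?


August is month 8
8 - 3 = 5

May


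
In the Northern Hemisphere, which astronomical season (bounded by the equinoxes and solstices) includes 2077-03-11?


Date: March 11
Astronomical Winter (approx.; exact equinox/solstice day varies by year): December 21 to March 19
March 11 falls within the Winter window

Winter


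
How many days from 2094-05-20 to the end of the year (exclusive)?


Day of year: 140 of 365
Remaining = 365 - 140

225 days


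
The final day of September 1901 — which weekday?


September 1901 has 30 days
Anchor: Jan 1, 1901. With p = 1901 - 1 = 1900: (p + p//4 - p//100 + p//400) mod 7 = (1900 + 475 - 19 + 4) mod 7 = 2360 mod 7 = 1 -> Tuesday (Mon=0 ... Sun=6)
Days before September (Jan-Aug): 243; September 1 index = (1 + 243) mod 7 = 6 -> Sunday
Last day offset: 30 - 1 = 29 days
Weekday index = (6 + 29) mod 7 = 0

Monday, September 30


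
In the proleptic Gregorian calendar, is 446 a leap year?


Gregorian leap year rule: divisible by 4, but not by 100, unless also by 400.
446 is not divisible by 4 -> not a leap year

No


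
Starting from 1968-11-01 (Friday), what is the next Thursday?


Current: Friday
Target: Thursday
Days ahead: 6

Next Thursday: 1968-11-07


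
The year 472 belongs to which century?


Century = (year - 1) // 100 + 1
= (472 - 1) // 100 + 1
= 471 // 100 + 1
= 4 + 1

5th century


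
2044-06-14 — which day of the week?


Date: June 14, 2044
Anchor: Jan 1, 2044. With p = 2044 - 1 = 2043: (p + p//4 - p//100 + p//400) mod 7 = (2043 + 510 - 20 + 5) mod 7 = 2538 mod 7 = 4 -> Friday (Mon=0 ... Sun=6)
Days before June (Jan-May): 152; offset = 152 + 14 - 1 = 165
Weekday index = (4 + 165) mod 7 = 1

Day of the week: Tuesday


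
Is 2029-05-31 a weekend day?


Anchor: Jan 1, 2029. With p = 2029 - 1 = 2028: (p + p//4 - p//100 + p//400) mod 7 = (2028 + 507 - 20 + 5) mod 7 = 2520 mod 7 = 0 -> Monday (Mon=0 ... Sun=6)
Day of year: 151; offset = 150
Weekday index = (0 + 150) mod 7 = 3 -> Thursday
Weekend days: Saturday, Sunday

No


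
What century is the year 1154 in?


Century = (year - 1) // 100 + 1
= (1154 - 1) // 100 + 1
= 1153 // 100 + 1
= 11 + 1

12th century


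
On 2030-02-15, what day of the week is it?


Date: February 15, 2030
Anchor: Jan 1, 2030. With p = 2030 - 1 = 2029: (p + p//4 - p//100 + p//400) mod 7 = (2029 + 507 - 20 + 5) mod 7 = 2521 mod 7 = 1 -> Tuesday (Mon=0 ... Sun=6)
Days before February (Jan): 31; offset = 31 + 15 - 1 = 45
Weekday index = (1 + 45) mod 7 = 4

Day of the week: Friday


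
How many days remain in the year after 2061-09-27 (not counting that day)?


Day of year: 270 of 365
Remaining = 365 - 270

95 days


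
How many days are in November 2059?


November 2059

30 days


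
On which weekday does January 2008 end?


January 2008 has 31 days
Anchor: Jan 1, 2008. With p = 2008 - 1 = 2007: (p + p//4 - p//100 + p//400) mod 7 = (2007 + 501 - 20 + 5) mod 7 = 2493 mod 7 = 1 -> Tuesday (Mon=0 ... Sun=6)
January 1 is the anchor itself -> Tuesday
Last day offset: 31 - 1 = 30 days
Weekday index = (1 + 30) mod 7 = 3

Thursday, January 31


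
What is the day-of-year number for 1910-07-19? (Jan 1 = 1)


Date: July 19, 1910
Days in months 1 through 6: 181
Plus 19 days in July

Day of year: 200


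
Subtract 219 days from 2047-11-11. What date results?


Start: 2047-11-11, subtract 219 days
Back 11 days from November 11 reaches October 31, 2047 -> 208 left
October 2047 has 31 days -> back to September 30, 2047 -> 177 left
September 2047 has 30 days -> back to August 31, 2047 -> 147 left
August 2047 has 31 days -> back to July 31, 2047 -> 116 left
July 2047 has 31 days -> back to June 30, 2047 -> 85 left
June 2047 has 30 days -> back to May 31, 2047 -> 55 left
May 2047 has 31 days -> back to April 30, 2047 -> 24 left
April 2047: 30 - 24 = 6 -> lands on April 6

Result: 2047-04-06


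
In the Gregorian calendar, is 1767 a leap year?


Gregorian leap year rule: divisible by 4, but not by 100, unless also by 400.
1767 is not divisible by 4 -> not a leap year

No


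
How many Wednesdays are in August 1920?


August 1920 has 31 days
Anchor: Jan 1, 1920. With p = 1920 - 1 = 1919: (p + p//4 - p//100 + p//400) mod 7 = (1919 + 479 - 19 + 4) mod 7 = 2383 mod 7 = 3 -> Thursday (Mon=0 ... Sun=6)
Days before August (Jan-Jul): 213; August 1 index = (3 + 213) mod 7 = 6 -> Sunday
First Wednesday is August 4
Wednesdays: 4, 11, 18, 25

4 Wednesdays


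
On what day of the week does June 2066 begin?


Target: June 1, 2066
Anchor: Jan 1, 2066. With p = 2066 - 1 = 2065: (p + p//4 - p//100 + p//400) mod 7 = (2065 + 516 - 20 + 5) mod 7 = 2566 mod 7 = 4 -> Friday (Mon=0 ... Sun=6)
Days before June (Jan-May): 151 days
Weekday index = (4 + 151) mod 7 = 1

Tuesday


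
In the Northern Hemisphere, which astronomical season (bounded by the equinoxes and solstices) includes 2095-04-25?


Date: April 25
Astronomical Spring (approx.; exact equinox/solstice day varies by year): March 20 to June 20
April 25 falls within the Spring window

Spring


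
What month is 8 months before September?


September is month 9
9 - 8 = 1

January


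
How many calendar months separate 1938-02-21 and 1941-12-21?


From February 1938 to December 1941
3 years * 12 = 36 months, plus 10 months = 46

46 months


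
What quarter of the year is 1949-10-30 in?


Month: October (month 10)
Q1: Jan-Mar, Q2: Apr-Jun, Q3: Jul-Sep, Q4: Oct-Dec

Q4


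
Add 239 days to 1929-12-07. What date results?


Start: 1929-12-07, add 239 days
December 1929 has 31 days: 31 - 7 = 24 days to December 31 -> 215 left
January 1930 has 31 days -> 184 left
February 1930 has 28 days -> 156 left
March 1930 has 31 days -> 125 left
April 1930 has 30 days -> 95 left
May 1930 has 31 days -> 64 left
June 1930 has 30 days -> 34 left
July 1930 has 31 days -> 3 left
August 1930: 3 <= 31 -> lands on August 3

Result: 1930-08-03


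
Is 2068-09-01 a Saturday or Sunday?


Anchor: Jan 1, 2068. With p = 2068 - 1 = 2067: (p + p//4 - p//100 + p//400) mod 7 = (2067 + 516 - 20 + 5) mod 7 = 2568 mod 7 = 6 -> Sunday (Mon=0 ... Sun=6)
Day of year: 245; offset = 244
Weekday index = (6 + 244) mod 7 = 5 -> Saturday
Weekend days: Saturday, Sunday

Yes


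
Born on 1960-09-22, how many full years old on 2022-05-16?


Birth: 1960-09-22
Reference: 2022-05-16
Year difference: 2022 - 1960 = 62
Birthday not yet reached in 2022, subtract 1

61 years old


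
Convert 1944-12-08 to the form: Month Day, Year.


ISO 1944-12-08 parses as year=1944, month=12, day=08
Month 12 -> December

December 8, 1944


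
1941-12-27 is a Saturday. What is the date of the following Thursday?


Current: Saturday
Target: Thursday
Days ahead: 5

Next Thursday: 1942-01-01


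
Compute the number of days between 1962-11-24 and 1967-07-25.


From 1962-11-24 to 1967-07-25
1962-11-24: days before November = 31 + 28 + 31 + 30 + 31 + 30 + 31 + 31 + 30 + 31 = 304 (1962 is not a leap year); day of year = 304 + 24 = 328
1967-07-25: days before July = 31 + 28 + 31 + 30 + 31 + 30 = 181 (1967 is not a leap year); day of year = 181 + 25 = 206
Rest of 1962: 365 - 328 = 37
Full years 1963 (365), 1964 (366), 1965 (365), 1966 (365): 1461
Total = 37 + 1461 + 206 = 1704

1704 days


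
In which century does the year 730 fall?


Century = (year - 1) // 100 + 1
= (730 - 1) // 100 + 1
= 729 // 100 + 1
= 7 + 1

8th century


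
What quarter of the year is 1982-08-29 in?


Month: August (month 8)
Q1: Jan-Mar, Q2: Apr-Jun, Q3: Jul-Sep, Q4: Oct-Dec

Q3


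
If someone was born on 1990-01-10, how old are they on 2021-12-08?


Birth: 1990-01-10
Reference: 2021-12-08
Year difference: 2021 - 1990 = 31

31 years old


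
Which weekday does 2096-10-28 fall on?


Date: October 28, 2096
Anchor: Jan 1, 2096. With p = 2096 - 1 = 2095: (p + p//4 - p//100 + p//400) mod 7 = (2095 + 523 - 20 + 5) mod 7 = 2603 mod 7 = 6 -> Sunday (Mon=0 ... Sun=6)
Days before October (Jan-Sep): 274; offset = 274 + 28 - 1 = 301
Weekday index = (6 + 301) mod 7 = 6

Day of the week: Sunday


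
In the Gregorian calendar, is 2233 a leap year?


Gregorian leap year rule: divisible by 4, but not by 100, unless also by 400.
2233 is not divisible by 4 -> not a leap year

No


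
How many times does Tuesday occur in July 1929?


July 1929 has 31 days
Anchor: Jan 1, 1929. With p = 1929 - 1 = 1928: (p + p//4 - p//100 + p//400) mod 7 = (1928 + 482 - 19 + 4) mod 7 = 2395 mod 7 = 1 -> Tuesday (Mon=0 ... Sun=6)
Days before July (Jan-Jun): 181; July 1 index = (1 + 181) mod 7 = 0 -> Monday
First Tuesday is July 2
Tuesdays: 2, 9, 16, 23, 30

5 Tuesdays


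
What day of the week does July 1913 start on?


Target: July 1, 1913
Anchor: Jan 1, 1913. With p = 1913 - 1 = 1912: (p + p//4 - p//100 + p//400) mod 7 = (1912 + 478 - 19 + 4) mod 7 = 2375 mod 7 = 2 -> Wednesday (Mon=0 ... Sun=6)
Days before July (Jan-Jun): 181 days
Weekday index = (2 + 181) mod 7 = 1

Tuesday


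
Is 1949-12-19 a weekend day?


Anchor: Jan 1, 1949. With p = 1949 - 1 = 1948: (p + p//4 - p//100 + p//400) mod 7 = (1948 + 487 - 19 + 4) mod 7 = 2420 mod 7 = 5 -> Saturday (Mon=0 ... Sun=6)
Day of year: 353; offset = 352
Weekday index = (5 + 352) mod 7 = 0 -> Monday
Weekend days: Saturday, Sunday

No


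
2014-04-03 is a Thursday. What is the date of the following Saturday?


Current: Thursday
Target: Saturday
Days ahead: 2

Next Saturday: 2014-04-05


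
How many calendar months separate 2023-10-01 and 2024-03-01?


From October 2023 to March 2024
1 year * 12 = 12 months, minus 7 months = 5

5 months


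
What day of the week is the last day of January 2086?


January 2086 has 31 days
Anchor: Jan 1, 2086. With p = 2086 - 1 = 2085: (p + p//4 - p//100 + p//400) mod 7 = (2085 + 521 - 20 + 5) mod 7 = 2591 mod 7 = 1 -> Tuesday (Mon=0 ... Sun=6)
January 1 is the anchor itself -> Tuesday
Last day offset: 31 - 1 = 30 days
Weekday index = (1 + 30) mod 7 = 3

Thursday, January 31


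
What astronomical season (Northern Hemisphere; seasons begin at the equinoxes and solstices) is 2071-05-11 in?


Date: May 11
Astronomical Spring (approx.; exact equinox/solstice day varies by year): March 20 to June 20
May 11 falls within the Spring window

Spring


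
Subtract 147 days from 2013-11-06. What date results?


Start: 2013-11-06, subtract 147 days
Back 6 days from November 6 reaches October 31, 2013 -> 141 left
October 2013 has 31 days -> back to September 30, 2013 -> 110 left
September 2013 has 30 days -> back to August 31, 2013 -> 80 left
August 2013 has 31 days -> back to July 31, 2013 -> 49 left
July 2013 has 31 days -> back to June 30, 2013 -> 18 left
June 2013: 30 - 18 = 12 -> lands on June 12

Result: 2013-06-12


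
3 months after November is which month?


November is month 11
11 + 3 = 14; wrap: 14 - 12 = 2

February


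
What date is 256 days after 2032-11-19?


Start: 2032-11-19, add 256 days
November 2032 has 30 days: 30 - 19 = 11 days to November 30 -> 245 left
December 2032 has 31 days -> 214 left
January 2033 has 31 days -> 183 left
February 2033 has 28 days -> 155 left
March 2033 has 31 days -> 124 left
April 2033 has 30 days -> 94 left
May 2033 has 31 days -> 63 left
June 2033 has 30 days -> 33 left
July 2033 has 31 days -> 2 left
August 2033: 2 <= 31 -> lands on August 2

Result: 2033-08-02


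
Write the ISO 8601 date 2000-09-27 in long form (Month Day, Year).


ISO 2000-09-27 parses as year=2000, month=09, day=27
Month 9 -> September

September 27, 2000


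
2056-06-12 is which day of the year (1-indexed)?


Date: June 12, 2056
Days in months 1 through 5: 152
Plus 12 days in June

Day of year: 164


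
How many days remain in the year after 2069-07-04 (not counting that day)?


Day of year: 185 of 365
Remaining = 365 - 185

180 days


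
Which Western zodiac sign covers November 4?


Date: November 4
Conventional tropical zodiac dates: Scorpio from October 23 onward; Sagittarius starts November 22
November 4 falls within the Scorpio range

Scorpio


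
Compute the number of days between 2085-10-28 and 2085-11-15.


From 2085-10-28 to 2085-11-15
2085-10-28: days before October = 31 + 28 + 31 + 30 + 31 + 30 + 31 + 31 + 30 = 273 (2085 is not a leap year); day of year = 273 + 28 = 301
2085-11-15: days before November = 31 + 28 + 31 + 30 + 31 + 30 + 31 + 31 + 30 + 31 = 304 (2085 is not a leap year); day of year = 304 + 15 = 319
Same year: 319 - 301 = 18

18 days


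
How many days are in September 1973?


September 1973

30 days


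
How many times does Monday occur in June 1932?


June 1932 has 30 days
Anchor: Jan 1, 1932. With p = 1932 - 1 = 1931: (p + p//4 - p//100 + p//400) mod 7 = (1931 + 482 - 19 + 4) mod 7 = 2398 mod 7 = 4 -> Friday (Mon=0 ... Sun=6)
Days before June (Jan-May): 152; June 1 index = (4 + 152) mod 7 = 2 -> Wednesday
First Monday is June 6
Mondays: 6, 13, 20, 27

4 Mondays


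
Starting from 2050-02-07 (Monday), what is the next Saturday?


Current: Monday
Target: Saturday
Days ahead: 5

Next Saturday: 2050-02-12


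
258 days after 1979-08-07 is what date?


Start: 1979-08-07, add 258 days
August 1979 has 31 days: 31 - 7 = 24 days to August 31 -> 234 left
September 1979 has 30 days -> 204 left
October 1979 has 31 days -> 173 left
November 1979 has 30 days -> 143 left
December 1979 has 31 days -> 112 left
January 1980 has 31 days -> 81 left
February 1980 has 29 days -> 52 left
March 1980 has 31 days -> 21 left
April 1980: 21 <= 30 -> lands on April 21

Result: 1980-04-21


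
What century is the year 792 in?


Century = (year - 1) // 100 + 1
= (792 - 1) // 100 + 1
= 791 // 100 + 1
= 7 + 1

8th century


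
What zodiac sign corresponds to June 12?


Date: June 12
Conventional tropical zodiac dates: Gemini from May 21 onward; Cancer starts June 21
June 12 falls within the Gemini range

Gemini


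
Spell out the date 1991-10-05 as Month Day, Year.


ISO 1991-10-05 parses as year=1991, month=10, day=05
Month 10 -> October

October 5, 1991


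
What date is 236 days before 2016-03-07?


Start: 2016-03-07, subtract 236 days
Back 7 days from March 7 reaches February 29, 2016 -> 229 left
February 2016 has 29 days -> back to January 31, 2016 -> 200 left
January 2016 has 31 days -> back to December 31, 2015 -> 169 left
December 2015 has 31 days -> back to November 30, 2015 -> 138 left
November 2015 has 30 days -> back to October 31, 2015 -> 108 left
October 2015 has 31 days -> back to September 30, 2015 -> 77 left
September 2015 has 30 days -> back to August 31, 2015 -> 47 left
August 2015 has 31 days -> back to July 31, 2015 -> 16 left
July 2015: 31 - 16 = 15 -> lands on July 15

Result: 2015-07-15


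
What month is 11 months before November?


November is month 11
11 - 11 = 0; wrap: 0 + 12 = 12

December


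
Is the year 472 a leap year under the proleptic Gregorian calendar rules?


Gregorian leap year rule: divisible by 4, but not by 100, unless also by 400.
472 is divisible by 4 but not 100 -> leap year

Yes


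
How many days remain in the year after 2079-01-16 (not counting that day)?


Day of year: 16 of 365
Remaining = 365 - 16

349 days


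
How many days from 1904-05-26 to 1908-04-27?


From 1904-05-26 to 1908-04-27
1904-05-26: days before May = 31 + 29 + 31 + 30 = 121 (1904 is a leap year); day of year = 121 + 26 = 147
1908-04-27: days before April = 31 + 29 + 31 = 91 (1908 is a leap year); day of year = 91 + 27 = 118
Rest of 1904: 366 - 147 = 219
Full years 1905 (365), 1906 (365), 1907 (365): 1095
Total = 219 + 1095 + 118 = 1432

1432 days


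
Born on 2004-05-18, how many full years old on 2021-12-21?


Birth: 2004-05-18
Reference: 2021-12-21
Year difference: 2021 - 2004 = 17

17 years old


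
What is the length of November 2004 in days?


November 2004

30 days


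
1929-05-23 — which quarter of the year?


Month: May (month 5)
Q1: Jan-Mar, Q2: Apr-Jun, Q3: Jul-Sep, Q4: Oct-Dec

Q2


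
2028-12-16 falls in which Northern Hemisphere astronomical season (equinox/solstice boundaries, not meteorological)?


Date: December 16
Astronomical Autumn (approx.; exact equinox/solstice day varies by year): September 22 to December 20
December 16 falls within the Autumn window

Autumn


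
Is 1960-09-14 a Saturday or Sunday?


Anchor: Jan 1, 1960. With p = 1960 - 1 = 1959: (p + p//4 - p//100 + p//400) mod 7 = (1959 + 489 - 19 + 4) mod 7 = 2433 mod 7 = 4 -> Friday (Mon=0 ... Sun=6)
Day of year: 258; offset = 257
Weekday index = (4 + 257) mod 7 = 2 -> Wednesday
Weekend days: Saturday, Sunday

No


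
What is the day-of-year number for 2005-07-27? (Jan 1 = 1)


Date: July 27, 2005
Days in months 1 through 6: 181
Plus 27 days in July

Day of year: 208


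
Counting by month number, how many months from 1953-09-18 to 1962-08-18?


From September 1953 to August 1962
9 years * 12 = 108 months, minus 1 month = 107

107 months


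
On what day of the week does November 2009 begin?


Target: November 1, 2009
Anchor: Jan 1, 2009. With p = 2009 - 1 = 2008: (p + p//4 - p//100 + p//400) mod 7 = (2008 + 502 - 20 + 5) mod 7 = 2495 mod 7 = 3 -> Thursday (Mon=0 ... Sun=6)
Days before November (Jan-Oct): 304 days
Weekday index = (3 + 304) mod 7 = 6

Sunday


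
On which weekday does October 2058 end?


October 2058 has 31 days
Anchor: Jan 1, 2058. With p = 2058 - 1 = 2057: (p + p//4 - p//100 + p//400) mod 7 = (2057 + 514 - 20 + 5) mod 7 = 2556 mod 7 = 1 -> Tuesday (Mon=0 ... Sun=6)
Days before October (Jan-Sep): 273; October 1 index = (1 + 273) mod 7 = 1 -> Tuesday
Last day offset: 31 - 1 = 30 days
Weekday index = (1 + 30) mod 7 = 3

Thursday, October 31


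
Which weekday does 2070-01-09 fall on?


Date: January 9, 2070
Anchor: Jan 1, 2070. With p = 2070 - 1 = 2069: (p + p//4 - p//100 + p//400) mod 7 = (2069 + 517 - 20 + 5) mod 7 = 2571 mod 7 = 2 -> Wednesday (Mon=0 ... Sun=6)
Days into year = 9 - 1 = 8
Weekday index = (2 + 8) mod 7 = 3

Day of the week: Thursday


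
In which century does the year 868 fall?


Century = (year - 1) // 100 + 1
= (868 - 1) // 100 + 1
= 867 // 100 + 1
= 8 + 1

9th century


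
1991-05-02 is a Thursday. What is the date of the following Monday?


Current: Thursday
Target: Monday
Days ahead: 4

Next Monday: 1991-05-06


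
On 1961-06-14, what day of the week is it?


Date: June 14, 1961
Anchor: Jan 1, 1961. With p = 1961 - 1 = 1960: (p + p//4 - p//100 + p//400) mod 7 = (1960 + 490 - 19 + 4) mod 7 = 2435 mod 7 = 6 -> Sunday (Mon=0 ... Sun=6)
Days before June (Jan-May): 151; offset = 151 + 14 - 1 = 164
Weekday index = (6 + 164) mod 7 = 2

Day of the week: Wednesday


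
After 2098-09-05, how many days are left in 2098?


Day of year: 248 of 365
Remaining = 365 - 248

117 days


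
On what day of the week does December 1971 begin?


Target: December 1, 1971
Anchor: Jan 1, 1971. With p = 1971 - 1 = 1970: (p + p//4 - p//100 + p//400) mod 7 = (1970 + 492 - 19 + 4) mod 7 = 2447 mod 7 = 4 -> Friday (Mon=0 ... Sun=6)
Days before December (Jan-Nov): 334 days
Weekday index = (4 + 334) mod 7 = 2

Wednesday


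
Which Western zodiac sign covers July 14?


Date: July 14
Conventional tropical zodiac dates: Cancer from June 21 onward; Leo starts July 23
July 14 falls within the Cancer range

Cancer


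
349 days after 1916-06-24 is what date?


Start: 1916-06-24, add 349 days
June 1916 has 30 days: 30 - 24 = 6 days to June 30 -> 343 left
July 1916 has 31 days -> 312 left
August 1916 has 31 days -> 281 left
September 1916 has 30 days -> 251 left
October 1916 has 31 days -> 220 left
November 1916 has 30 days -> 190 left
December 1916 has 31 days -> 159 left
January 1917 has 31 days -> 128 left
February 1917 has 28 days -> 100 left
March 1917 has 31 days -> 69 left
April 1917 has 30 days -> 39 left
May 1917 has 31 days -> 8 left
June 1917: 8 <= 30 -> lands on June 8

Result: 1917-06-08


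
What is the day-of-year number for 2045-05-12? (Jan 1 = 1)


Date: May 12, 2045
Days in months 1 through 4: 120
Plus 12 days in May

Day of year: 132


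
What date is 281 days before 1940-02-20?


Start: 1940-02-20, subtract 281 days
Back 20 days from February 20 reaches January 31, 1940 -> 261 left
January 1940 has 31 days -> back to December 31, 1939 -> 230 left
December 1939 has 31 days -> back to November 30, 1939 -> 199 left
November 1939 has 30 days -> back to October 31, 1939 -> 169 left
October 1939 has 31 days -> back to September 30, 1939 -> 138 left
September 1939 has 30 days -> back to August 31, 1939 -> 108 left
August 1939 has 31 days -> back to July 31, 1939 -> 77 left
July 1939 has 31 days -> back to June 30, 1939 -> 46 left
June 1939 has 30 days -> back to May 31, 1939 -> 16 left
May 1939: 31 - 16 = 15 -> lands on May 15

Result: 1939-05-15


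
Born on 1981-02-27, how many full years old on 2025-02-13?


Birth: 1981-02-27
Reference: 2025-02-13
Year difference: 2025 - 1981 = 44
Birthday not yet reached in 2025, subtract 1

43 years old


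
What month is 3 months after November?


November is month 11
11 + 3 = 14; wrap: 14 - 12 = 2

February


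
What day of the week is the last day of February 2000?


February 2000 has 29 days
Anchor: Jan 1, 2000. With p = 2000 - 1 = 1999: (p + p//4 - p//100 + p//400) mod 7 = (1999 + 499 - 19 + 4) mod 7 = 2483 mod 7 = 5 -> Saturday (Mon=0 ... Sun=6)
Days before February (Jan): 31; February 1 index = (5 + 31) mod 7 = 1 -> Tuesday
Last day offset: 29 - 1 = 28 days
Weekday index = (1 + 28) mod 7 = 1

Tuesday, February 29


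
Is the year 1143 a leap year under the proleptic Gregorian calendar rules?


Gregorian leap year rule: divisible by 4, but not by 100, unless also by 400.
1143 is not divisible by 4 -> not a leap year

No


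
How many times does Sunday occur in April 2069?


April 2069 has 30 days
Anchor: Jan 1, 2069. With p = 2069 - 1 = 2068: (p + p//4 - p//100 + p//400) mod 7 = (2068 + 517 - 20 + 5) mod 7 = 2570 mod 7 = 1 -> Tuesday (Mon=0 ... Sun=6)
Days before April (Jan-Mar): 90; April 1 index = (1 + 90) mod 7 = 0 -> Monday
First Sunday is April 7
Sundays: 7, 14, 21, 28

4 Sundays


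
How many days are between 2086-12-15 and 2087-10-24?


From 2086-12-15 to 2087-10-24
2086-12-15: days before December = 31 + 28 + 31 + 30 + 31 + 30 + 31 + 31 + 30 + 31 + 30 = 334 (2086 is not a leap year); day of year = 334 + 15 = 349
2087-10-24: days before October = 31 + 28 + 31 + 30 + 31 + 30 + 31 + 31 + 30 = 273 (2087 is not a leap year); day of year = 273 + 24 = 297
Rest of 2086: 365 - 349 = 16
Total = 16 + 297 = 313

313 days


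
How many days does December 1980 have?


December 1980

31 days


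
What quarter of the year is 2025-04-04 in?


Month: April (month 4)
Q1: Jan-Mar, Q2: Apr-Jun, Q3: Jul-Sep, Q4: Oct-Dec

Q2


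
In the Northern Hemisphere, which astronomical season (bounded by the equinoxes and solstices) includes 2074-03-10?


Date: March 10
Astronomical Winter (approx.; exact equinox/solstice day varies by year): December 21 to March 19
March 10 falls within the Winter window

Winter


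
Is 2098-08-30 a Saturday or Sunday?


Anchor: Jan 1, 2098. With p = 2098 - 1 = 2097: (p + p//4 - p//100 + p//400) mod 7 = (2097 + 524 - 20 + 5) mod 7 = 2606 mod 7 = 2 -> Wednesday (Mon=0 ... Sun=6)
Day of year: 242; offset = 241
Weekday index = (2 + 241) mod 7 = 5 -> Saturday
Weekend days: Saturday, Sunday

Yes


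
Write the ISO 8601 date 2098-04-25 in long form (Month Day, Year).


ISO 2098-04-25 parses as year=2098, month=04, day=25
Month 4 -> April

April 25, 2098


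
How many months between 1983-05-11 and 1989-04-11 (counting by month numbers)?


From May 1983 to April 1989
6 years * 12 = 72 months, minus 1 month = 71

71 months


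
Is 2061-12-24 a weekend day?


Anchor: Jan 1, 2061. With p = 2061 - 1 = 2060: (p + p//4 - p//100 + p//400) mod 7 = (2060 + 515 - 20 + 5) mod 7 = 2560 mod 7 = 5 -> Saturday (Mon=0 ... Sun=6)
Day of year: 358; offset = 357
Weekday index = (5 + 357) mod 7 = 5 -> Saturday
Weekend days: Saturday, Sunday

Yes


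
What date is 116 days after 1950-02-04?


Start: 1950-02-04, add 116 days
February 1950 has 28 days: 28 - 4 = 24 days to February 28 -> 92 left
March 1950 has 31 days -> 61 left
April 1950 has 30 days -> 31 left
May 1950: 31 <= 31 -> lands on May 31

Result: 1950-05-31


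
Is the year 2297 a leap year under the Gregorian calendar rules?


Gregorian leap year rule: divisible by 4, but not by 100, unless also by 400.
2297 is not divisible by 4 -> not a leap year

No


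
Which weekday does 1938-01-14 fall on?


Date: January 14, 1938
Anchor: Jan 1, 1938. With p = 1938 - 1 = 1937: (p + p//4 - p//100 + p//400) mod 7 = (1937 + 484 - 19 + 4) mod 7 = 2406 mod 7 = 5 -> Saturday (Mon=0 ... Sun=6)
Days into year = 14 - 1 = 13
Weekday index = (5 + 13) mod 7 = 4

Day of the week: Friday


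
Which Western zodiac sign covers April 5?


Date: April 5
Conventional tropical zodiac dates: Aries from March 21 onward; Taurus starts April 20
April 5 falls within the Aries range

Aries


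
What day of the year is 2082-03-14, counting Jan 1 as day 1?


Date: March 14, 2082
Days in months 1 through 2: 59
Plus 14 days in March

Day of year: 73


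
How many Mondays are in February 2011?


February 2011 has 28 days
Anchor: Jan 1, 2011. With p = 2011 - 1 = 2010: (p + p//4 - p//100 + p//400) mod 7 = (2010 + 502 - 20 + 5) mod 7 = 2497 mod 7 = 5 -> Saturday (Mon=0 ... Sun=6)
Days before February (Jan): 31; February 1 index = (5 + 31) mod 7 = 1 -> Tuesday
First Monday is February 7
Mondays: 7, 14, 21, 28

4 Mondays


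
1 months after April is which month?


April is month 4
4 + 1 = 5

May


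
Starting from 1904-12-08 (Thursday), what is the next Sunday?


Current: Thursday
Target: Sunday
Days ahead: 3

Next Sunday: 1904-12-11


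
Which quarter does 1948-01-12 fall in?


Month: January (month 1)
Q1: Jan-Mar, Q2: Apr-Jun, Q3: Jul-Sep, Q4: Oct-Dec

Q1


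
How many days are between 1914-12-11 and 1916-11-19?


From 1914-12-11 to 1916-11-19
1914-12-11: days before December = 31 + 28 + 31 + 30 + 31 + 30 + 31 + 31 + 30 + 31 + 30 = 334 (1914 is not a leap year); day of year = 334 + 11 = 345
1916-11-19: days before November = 31 + 29 + 31 + 30 + 31 + 30 + 31 + 31 + 30 + 31 = 305 (1916 is a leap year); day of year = 305 + 19 = 324
Rest of 1914: 365 - 345 = 20
Full years 1915 (365): 365
Total = 20 + 365 + 324 = 709

709 days


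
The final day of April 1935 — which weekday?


April 1935 has 30 days
Anchor: Jan 1, 1935. With p = 1935 - 1 = 1934: (p + p//4 - p//100 + p//400) mod 7 = (1934 + 483 - 19 + 4) mod 7 = 2402 mod 7 = 1 -> Tuesday (Mon=0 ... Sun=6)
Days before April (Jan-Mar): 90; April 1 index = (1 + 90) mod 7 = 0 -> Monday
Last day offset: 30 - 1 = 29 days
Weekday index = (0 + 29) mod 7 = 1

Tuesday, April 30


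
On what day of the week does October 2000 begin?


Target: October 1, 2000
Anchor: Jan 1, 2000. With p = 2000 - 1 = 1999: (p + p//4 - p//100 + p//400) mod 7 = (1999 + 499 - 19 + 4) mod 7 = 2483 mod 7 = 5 -> Saturday (Mon=0 ... Sun=6)
Days before October (Jan-Sep): 274 days
Weekday index = (5 + 274) mod 7 = 6

Sunday


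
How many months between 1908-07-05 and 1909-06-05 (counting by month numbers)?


From July 1908 to June 1909
1 year * 12 = 12 months, minus 1 month = 11

11 months


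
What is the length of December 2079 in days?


December 2079

31 days


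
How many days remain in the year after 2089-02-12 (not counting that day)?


Day of year: 43 of 365
Remaining = 365 - 43

322 days


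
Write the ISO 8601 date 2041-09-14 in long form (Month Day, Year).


ISO 2041-09-14 parses as year=2041, month=09, day=14
Month 9 -> September

September 14, 2041


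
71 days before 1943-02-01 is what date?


Start: 1943-02-01, subtract 71 days
Back 1 day from February 1 reaches January 31, 1943 -> 70 left
January 1943 has 31 days -> back to December 31, 1942 -> 39 left
December 1942 has 31 days -> back to November 30, 1942 -> 8 left
November 1942: 30 - 8 = 22 -> lands on November 22

Result: 1942-11-22


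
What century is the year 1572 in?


Century = (year - 1) // 100 + 1
= (1572 - 1) // 100 + 1
= 1571 // 100 + 1
= 15 + 1

16th century


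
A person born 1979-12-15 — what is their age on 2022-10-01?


Birth: 1979-12-15
Reference: 2022-10-01
Year difference: 2022 - 1979 = 43
Birthday not yet reached in 2022, subtract 1

42 years old


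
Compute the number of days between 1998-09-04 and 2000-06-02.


From 1998-09-04 to 2000-06-02
1998-09-04: days before September = 31 + 28 + 31 + 30 + 31 + 30 + 31 + 31 = 243 (1998 is not a leap year); day of year = 243 + 4 = 247
2000-06-02: days before June = 31 + 29 + 31 + 30 + 31 = 152 (2000 is a leap year); day of year = 152 + 2 = 154
Rest of 1998: 365 - 247 = 118
Full years 1999 (365): 365
Total = 118 + 365 + 154 = 637

637 days


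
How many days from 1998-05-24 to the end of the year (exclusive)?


Day of year: 144 of 365
Remaining = 365 - 144

221 days


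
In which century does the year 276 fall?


Century = (year - 1) // 100 + 1
= (276 - 1) // 100 + 1
= 275 // 100 + 1
= 2 + 1

3rd century


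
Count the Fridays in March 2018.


March 2018 has 31 days
Anchor: Jan 1, 2018. With p = 2018 - 1 = 2017: (p + p//4 - p//100 + p//400) mod 7 = (2017 + 504 - 20 + 5) mod 7 = 2506 mod 7 = 0 -> Monday (Mon=0 ... Sun=6)
Days before March (Jan-Feb): 59; March 1 index = (0 + 59) mod 7 = 3 -> Thursday
First Friday is March 2
Fridays: 2, 9, 16, 23, 30

5 Fridays
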